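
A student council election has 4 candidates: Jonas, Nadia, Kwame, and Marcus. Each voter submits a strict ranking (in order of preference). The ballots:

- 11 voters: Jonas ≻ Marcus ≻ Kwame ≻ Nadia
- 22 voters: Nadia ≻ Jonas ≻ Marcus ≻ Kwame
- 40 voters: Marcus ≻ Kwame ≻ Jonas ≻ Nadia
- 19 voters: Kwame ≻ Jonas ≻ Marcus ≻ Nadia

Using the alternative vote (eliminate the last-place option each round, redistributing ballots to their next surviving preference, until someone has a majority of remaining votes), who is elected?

Round 1: Jonas 11, Nadia 22, Kwame 19, Marcus 40. Eliminate Jonas.
Round 2: Nadia 22, Kwame 19, Marcus 51. Marcus has a majority.

Marcus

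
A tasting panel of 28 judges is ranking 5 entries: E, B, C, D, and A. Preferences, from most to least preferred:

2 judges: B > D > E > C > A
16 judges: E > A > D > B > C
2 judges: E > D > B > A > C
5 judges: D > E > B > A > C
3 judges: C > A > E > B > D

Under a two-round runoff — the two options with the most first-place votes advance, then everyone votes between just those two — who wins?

Round 1 first-place votes: E 18, B 2, C 3, D 5, A 0.
E and D advance.
Runoff: E is preferred to D by 21 voters; D by 7.
E wins the runoff.

E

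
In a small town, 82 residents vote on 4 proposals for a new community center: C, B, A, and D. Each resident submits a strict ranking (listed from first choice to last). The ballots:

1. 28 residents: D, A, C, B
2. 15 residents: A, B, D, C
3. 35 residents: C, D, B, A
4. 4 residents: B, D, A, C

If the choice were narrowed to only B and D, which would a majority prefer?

Voters preferring B to D: 19; preferring D to B: 63.
D wins the head-to-head.

D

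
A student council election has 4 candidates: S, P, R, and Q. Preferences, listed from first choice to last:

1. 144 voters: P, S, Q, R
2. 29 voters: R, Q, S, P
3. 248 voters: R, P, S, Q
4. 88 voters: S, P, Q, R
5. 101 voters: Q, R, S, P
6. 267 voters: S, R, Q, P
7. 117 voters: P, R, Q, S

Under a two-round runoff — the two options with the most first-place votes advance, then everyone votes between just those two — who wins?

Round 1 first-place votes: S 355, P 261, R 277, Q 101.
S and R advance.
Runoff: S is preferred to R by 499 voters; R by 495.
S wins the runoff.

S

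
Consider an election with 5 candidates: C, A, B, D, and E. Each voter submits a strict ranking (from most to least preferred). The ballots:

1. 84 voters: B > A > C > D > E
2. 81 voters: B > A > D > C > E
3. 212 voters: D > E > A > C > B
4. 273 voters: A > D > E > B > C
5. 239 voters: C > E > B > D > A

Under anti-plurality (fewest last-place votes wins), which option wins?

Last-place votes: C 273, A 239, B 212, D 0, E 165.
D is ranked last by the fewest voters, so D wins.

D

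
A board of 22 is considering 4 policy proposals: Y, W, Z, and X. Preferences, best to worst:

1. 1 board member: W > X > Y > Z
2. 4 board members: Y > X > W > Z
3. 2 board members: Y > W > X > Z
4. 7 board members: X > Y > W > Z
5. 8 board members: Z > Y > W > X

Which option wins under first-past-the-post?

Z

First-place votes: Y 6, W 1, Z 8, X 7.
Z has the most first-place votes.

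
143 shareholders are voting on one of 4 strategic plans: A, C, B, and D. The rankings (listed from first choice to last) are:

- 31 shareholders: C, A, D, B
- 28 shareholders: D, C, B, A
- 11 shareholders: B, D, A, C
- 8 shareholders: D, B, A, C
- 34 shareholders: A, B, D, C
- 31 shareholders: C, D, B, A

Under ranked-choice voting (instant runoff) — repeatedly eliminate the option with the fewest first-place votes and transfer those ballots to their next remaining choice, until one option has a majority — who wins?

D

Round 1: A 34, C 62, B 11, D 36. Eliminate B.
Round 2: A 34, C 62, D 47. Eliminate A.
Round 3: C 62, D 81. D has a majority.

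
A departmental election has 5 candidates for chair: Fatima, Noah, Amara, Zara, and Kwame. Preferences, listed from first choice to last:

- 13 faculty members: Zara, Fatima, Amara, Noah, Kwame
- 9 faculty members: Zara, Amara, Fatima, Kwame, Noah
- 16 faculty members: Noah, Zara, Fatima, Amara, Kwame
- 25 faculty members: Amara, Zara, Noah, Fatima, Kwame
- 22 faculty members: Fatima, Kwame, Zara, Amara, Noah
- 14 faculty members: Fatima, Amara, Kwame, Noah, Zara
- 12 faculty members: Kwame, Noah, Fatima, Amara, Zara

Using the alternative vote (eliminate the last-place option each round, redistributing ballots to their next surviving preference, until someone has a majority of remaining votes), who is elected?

Fatima

Round 1: Fatima 36, Noah 16, Amara 25, Zara 22, Kwame 12. Eliminate Kwame.
Round 2: Fatima 36, Noah 28, Amara 25, Zara 22. Eliminate Zara.
Round 3: Fatima 49, Noah 28, Amara 34. Eliminate Noah.
Round 4: Fatima 77, Amara 34. Fatima has a majority.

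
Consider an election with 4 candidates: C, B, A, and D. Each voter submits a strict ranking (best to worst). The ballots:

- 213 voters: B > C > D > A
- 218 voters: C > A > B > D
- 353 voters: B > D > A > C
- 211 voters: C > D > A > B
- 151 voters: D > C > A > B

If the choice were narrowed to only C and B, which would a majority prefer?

Voters preferring C to B: 580; preferring B to C: 566.
C wins the head-to-head.

C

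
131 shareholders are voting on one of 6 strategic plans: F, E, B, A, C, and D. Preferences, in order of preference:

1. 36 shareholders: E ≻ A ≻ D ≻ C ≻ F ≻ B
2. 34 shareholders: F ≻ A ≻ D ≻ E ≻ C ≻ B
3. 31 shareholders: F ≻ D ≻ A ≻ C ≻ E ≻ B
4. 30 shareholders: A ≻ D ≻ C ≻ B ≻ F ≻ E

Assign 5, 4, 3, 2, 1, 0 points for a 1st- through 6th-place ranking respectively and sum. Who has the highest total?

A

F: 36·1 + 34·5 + 31·5 + 30·1 = 391
E: 36·5 + 34·2 + 31·1 + 30·0 = 279
B: 36·0 + 34·0 + 31·0 + 30·2 = 60
A: 36·4 + 34·4 + 31·3 + 30·5 = 523
C: 36·2 + 34·1 + 31·2 + 30·3 = 258
D: 36·3 + 34·3 + 31·4 + 30·4 = 454
A has the highest Borda score (523).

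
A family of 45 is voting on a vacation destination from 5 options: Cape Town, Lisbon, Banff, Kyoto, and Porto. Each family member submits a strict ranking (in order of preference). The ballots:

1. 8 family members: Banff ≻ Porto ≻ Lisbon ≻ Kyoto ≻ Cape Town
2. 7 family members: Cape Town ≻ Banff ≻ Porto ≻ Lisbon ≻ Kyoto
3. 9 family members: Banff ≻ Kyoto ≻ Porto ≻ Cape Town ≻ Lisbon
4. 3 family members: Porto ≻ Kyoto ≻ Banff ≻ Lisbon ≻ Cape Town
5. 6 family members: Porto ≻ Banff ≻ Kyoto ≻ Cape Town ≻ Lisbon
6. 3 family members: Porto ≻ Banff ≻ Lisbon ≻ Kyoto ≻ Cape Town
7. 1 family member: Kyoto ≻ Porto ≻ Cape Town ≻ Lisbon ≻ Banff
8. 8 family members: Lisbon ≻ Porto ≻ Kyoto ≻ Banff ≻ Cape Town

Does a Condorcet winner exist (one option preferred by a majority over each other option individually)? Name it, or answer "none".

Banff vs Cape Town: 37–8 for Banff.
Banff vs Lisbon: 36–9 for Banff.
Banff vs Kyoto: 33–12 for Banff.
Banff vs Porto: 24–21 for Banff.
Banff beats every other option head-to-head.

Banff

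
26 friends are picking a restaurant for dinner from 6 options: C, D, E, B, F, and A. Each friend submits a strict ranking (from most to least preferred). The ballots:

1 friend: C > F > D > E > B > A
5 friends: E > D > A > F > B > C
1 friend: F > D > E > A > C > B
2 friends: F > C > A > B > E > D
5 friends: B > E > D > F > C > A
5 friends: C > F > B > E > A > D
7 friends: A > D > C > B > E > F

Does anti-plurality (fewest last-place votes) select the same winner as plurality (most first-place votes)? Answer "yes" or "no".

Anti-plurality — last-place votes: C 5, D 7, E 0, B 1, F 7, A 6. Winner: E.
Plurality — first-place votes: C 6, D 0, E 5, B 5, F 3, A 7. Winner: A.
The two methods disagree.

no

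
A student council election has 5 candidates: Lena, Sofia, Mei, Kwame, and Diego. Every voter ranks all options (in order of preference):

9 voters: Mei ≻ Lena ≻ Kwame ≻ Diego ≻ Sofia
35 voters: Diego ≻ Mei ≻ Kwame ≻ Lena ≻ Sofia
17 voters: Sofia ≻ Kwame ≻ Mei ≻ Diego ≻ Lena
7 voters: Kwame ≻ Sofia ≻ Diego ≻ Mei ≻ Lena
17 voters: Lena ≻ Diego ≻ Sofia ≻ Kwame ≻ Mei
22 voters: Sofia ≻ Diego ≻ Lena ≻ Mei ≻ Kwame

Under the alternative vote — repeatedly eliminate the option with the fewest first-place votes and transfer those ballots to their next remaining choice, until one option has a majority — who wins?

Round 1: Lena 17, Sofia 39, Mei 9, Kwame 7, Diego 35. Eliminate Kwame.
Round 2: Lena 17, Sofia 46, Mei 9, Diego 35. Eliminate Mei.
Round 3: Lena 26, Sofia 46, Diego 35. Eliminate Lena.
Round 4: Sofia 46, Diego 61. Diego has a majority.

Diego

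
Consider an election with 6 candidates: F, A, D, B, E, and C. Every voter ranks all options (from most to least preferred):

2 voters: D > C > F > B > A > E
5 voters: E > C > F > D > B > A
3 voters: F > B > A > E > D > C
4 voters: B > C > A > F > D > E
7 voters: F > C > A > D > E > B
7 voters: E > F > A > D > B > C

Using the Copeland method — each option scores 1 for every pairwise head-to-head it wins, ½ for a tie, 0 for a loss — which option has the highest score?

F: beats A, D, B, E, and C → score 5.
A: beats D and E; ties B; loses to F and C → score 2.5.
D: beats B; loses to F, A, E, and C → score 1.
B: ties A and C; loses to F, D, and E → score 1.
E: beats D, B, and C; loses to F and A → score 3.
C: beats A and D; ties B; loses to F and E → score 2.5.
F has the best pairwise record.

F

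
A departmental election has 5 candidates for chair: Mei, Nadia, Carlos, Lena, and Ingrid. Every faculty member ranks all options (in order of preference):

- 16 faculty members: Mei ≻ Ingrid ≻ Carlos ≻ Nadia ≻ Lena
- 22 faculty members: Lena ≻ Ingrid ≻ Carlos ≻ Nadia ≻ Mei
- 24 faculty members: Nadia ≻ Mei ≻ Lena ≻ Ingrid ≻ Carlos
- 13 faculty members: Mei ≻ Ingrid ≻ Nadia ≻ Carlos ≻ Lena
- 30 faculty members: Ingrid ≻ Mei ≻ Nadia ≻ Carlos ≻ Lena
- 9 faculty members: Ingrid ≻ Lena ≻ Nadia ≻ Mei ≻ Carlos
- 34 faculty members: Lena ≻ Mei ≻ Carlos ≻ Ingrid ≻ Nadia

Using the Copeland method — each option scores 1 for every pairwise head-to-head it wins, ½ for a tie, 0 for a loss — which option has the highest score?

Mei

Mei: beats Nadia, Carlos, Lena, and Ingrid → score 4.
Nadia: beats Carlos and Lena; loses to Mei and Ingrid → score 2.
Carlos: loses to Mei, Nadia, Lena, and Ingrid → score 0.
Lena: beats Carlos and Ingrid; loses to Mei and Nadia → score 2.
Ingrid: beats Nadia and Carlos; loses to Mei and Lena → score 2.
Mei has the best pairwise record.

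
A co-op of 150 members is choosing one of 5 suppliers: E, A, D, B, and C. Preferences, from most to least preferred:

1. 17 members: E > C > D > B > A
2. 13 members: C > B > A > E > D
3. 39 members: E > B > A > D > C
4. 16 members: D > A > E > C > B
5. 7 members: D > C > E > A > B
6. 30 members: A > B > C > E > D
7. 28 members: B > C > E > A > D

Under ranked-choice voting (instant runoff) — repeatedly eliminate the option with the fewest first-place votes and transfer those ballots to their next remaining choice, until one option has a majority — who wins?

Round 1: E 56, A 30, D 23, B 28, C 13. Eliminate C.
Round 2: E 56, A 30, D 23, B 41. Eliminate D.
Round 3: E 63, A 46, B 41. Eliminate B.
Round 4: E 91, A 59. E has a majority.

E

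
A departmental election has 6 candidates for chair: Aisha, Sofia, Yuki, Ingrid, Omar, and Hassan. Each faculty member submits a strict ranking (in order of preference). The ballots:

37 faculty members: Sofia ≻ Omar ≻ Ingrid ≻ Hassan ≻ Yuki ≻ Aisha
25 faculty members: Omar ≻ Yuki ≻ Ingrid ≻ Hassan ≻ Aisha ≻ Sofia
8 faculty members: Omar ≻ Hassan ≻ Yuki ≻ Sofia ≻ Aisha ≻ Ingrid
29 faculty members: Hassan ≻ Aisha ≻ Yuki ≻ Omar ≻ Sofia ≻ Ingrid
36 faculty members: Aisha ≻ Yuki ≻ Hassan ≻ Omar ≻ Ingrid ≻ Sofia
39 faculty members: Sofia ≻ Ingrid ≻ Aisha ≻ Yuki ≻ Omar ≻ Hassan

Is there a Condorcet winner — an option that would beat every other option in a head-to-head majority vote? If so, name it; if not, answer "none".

Checking pairwise contests:
Ingrid beats Aisha 101–73.
Aisha beats Sofia 90–84.
Aisha beats Yuki 104–70.
Sofia beats Ingrid 113–61.
Aisha beats Omar 104–70.
Yuki beats Hassan 100–74.
Every option loses at least one head-to-head, so there is no Condorcet winner.

none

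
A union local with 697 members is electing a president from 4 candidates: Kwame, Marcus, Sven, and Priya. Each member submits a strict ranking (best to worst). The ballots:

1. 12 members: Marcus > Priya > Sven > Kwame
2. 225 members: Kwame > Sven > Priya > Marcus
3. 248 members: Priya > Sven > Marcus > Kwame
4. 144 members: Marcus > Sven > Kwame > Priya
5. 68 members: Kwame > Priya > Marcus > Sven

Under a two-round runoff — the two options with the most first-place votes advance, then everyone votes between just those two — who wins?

Round 1 first-place votes: Kwame 293, Marcus 156, Sven 0, Priya 248.
Kwame and Priya advance.
Runoff: Kwame is preferred to Priya by 437 voters; Priya by 260.
Kwame wins the runoff.

Kwame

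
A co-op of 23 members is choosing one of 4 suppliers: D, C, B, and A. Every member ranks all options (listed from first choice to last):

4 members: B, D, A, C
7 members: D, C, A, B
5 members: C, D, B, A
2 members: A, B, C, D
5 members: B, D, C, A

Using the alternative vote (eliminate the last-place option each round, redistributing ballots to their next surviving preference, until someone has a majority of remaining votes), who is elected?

D

Round 1: D 7, C 5, B 9, A 2. Eliminate A.
Round 2: D 7, C 5, B 11. Eliminate C.
Round 3: D 12, B 11. D has a majority.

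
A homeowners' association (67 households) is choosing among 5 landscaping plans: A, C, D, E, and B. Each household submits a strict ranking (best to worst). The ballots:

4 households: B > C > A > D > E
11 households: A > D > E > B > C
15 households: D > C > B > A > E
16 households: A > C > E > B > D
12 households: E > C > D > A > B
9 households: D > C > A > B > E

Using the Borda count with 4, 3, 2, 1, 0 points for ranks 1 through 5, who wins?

C

A: 4·2 + 11·4 + 15·1 + 16·4 + 12·1 + 9·2 = 161
C: 4·3 + 11·0 + 15·3 + 16·3 + 12·3 + 9·3 = 168
D: 4·1 + 11·3 + 15·4 + 16·0 + 12·2 + 9·4 = 157
E: 4·0 + 11·2 + 15·0 + 16·2 + 12·4 + 9·0 = 102
B: 4·4 + 11·1 + 15·2 + 16·1 + 12·0 + 9·1 = 82
C has the highest Borda score (168).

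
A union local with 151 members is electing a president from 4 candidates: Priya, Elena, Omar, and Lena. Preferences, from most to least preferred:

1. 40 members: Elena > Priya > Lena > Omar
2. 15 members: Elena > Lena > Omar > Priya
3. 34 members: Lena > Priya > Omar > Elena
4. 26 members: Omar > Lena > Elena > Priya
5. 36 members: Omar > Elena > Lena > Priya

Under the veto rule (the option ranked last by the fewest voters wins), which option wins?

Lena

Last-place votes: Priya 77, Elena 34, Omar 40, Lena 0.
Lena is ranked last by the fewest voters, so Lena wins.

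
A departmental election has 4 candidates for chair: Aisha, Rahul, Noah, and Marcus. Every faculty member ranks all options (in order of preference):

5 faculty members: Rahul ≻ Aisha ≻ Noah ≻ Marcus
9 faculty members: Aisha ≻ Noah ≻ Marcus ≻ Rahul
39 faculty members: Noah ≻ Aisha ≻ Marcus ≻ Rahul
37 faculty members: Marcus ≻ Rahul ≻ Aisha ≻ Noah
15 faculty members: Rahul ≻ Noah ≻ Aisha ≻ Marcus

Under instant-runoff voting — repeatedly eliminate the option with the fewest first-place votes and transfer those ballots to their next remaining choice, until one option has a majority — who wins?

Round 1: Aisha 9, Rahul 20, Noah 39, Marcus 37. Eliminate Aisha.
Round 2: Rahul 20, Noah 48, Marcus 37. Eliminate Rahul.
Round 3: Noah 68, Marcus 37. Noah has a majority.

Noah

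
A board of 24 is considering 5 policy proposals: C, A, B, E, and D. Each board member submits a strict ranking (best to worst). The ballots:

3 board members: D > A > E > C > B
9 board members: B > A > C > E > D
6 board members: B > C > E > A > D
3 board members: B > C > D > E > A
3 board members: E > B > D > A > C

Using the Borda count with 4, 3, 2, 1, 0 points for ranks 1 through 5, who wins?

B

C: 3·1 + 9·2 + 6·3 + 3·3 + 3·0 = 48
A: 3·3 + 9·3 + 6·1 + 3·0 + 3·1 = 45
B: 3·0 + 9·4 + 6·4 + 3·4 + 3·3 = 81
E: 3·2 + 9·1 + 6·2 + 3·1 + 3·4 = 42
D: 3·4 + 9·0 + 6·0 + 3·2 + 3·2 = 24
B has the highest Borda score (81).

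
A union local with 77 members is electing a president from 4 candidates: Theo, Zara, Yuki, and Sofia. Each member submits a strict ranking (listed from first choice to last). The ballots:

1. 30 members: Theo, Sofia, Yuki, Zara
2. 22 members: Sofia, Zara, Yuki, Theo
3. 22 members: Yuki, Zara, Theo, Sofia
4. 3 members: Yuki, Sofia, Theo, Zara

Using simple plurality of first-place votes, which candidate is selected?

Theo

First-place votes: Theo 30, Zara 0, Yuki 25, Sofia 22.
Theo has the most first-place votes.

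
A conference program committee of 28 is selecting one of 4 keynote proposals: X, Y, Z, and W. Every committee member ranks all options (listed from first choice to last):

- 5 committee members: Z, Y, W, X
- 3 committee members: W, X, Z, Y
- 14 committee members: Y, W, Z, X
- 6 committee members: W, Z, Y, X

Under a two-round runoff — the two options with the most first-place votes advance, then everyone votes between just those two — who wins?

Y

Round 1 first-place votes: X 0, Y 14, Z 5, W 9.
Y and W advance.
Runoff: Y is preferred to W by 19 voters; W by 9.
Y wins the runoff.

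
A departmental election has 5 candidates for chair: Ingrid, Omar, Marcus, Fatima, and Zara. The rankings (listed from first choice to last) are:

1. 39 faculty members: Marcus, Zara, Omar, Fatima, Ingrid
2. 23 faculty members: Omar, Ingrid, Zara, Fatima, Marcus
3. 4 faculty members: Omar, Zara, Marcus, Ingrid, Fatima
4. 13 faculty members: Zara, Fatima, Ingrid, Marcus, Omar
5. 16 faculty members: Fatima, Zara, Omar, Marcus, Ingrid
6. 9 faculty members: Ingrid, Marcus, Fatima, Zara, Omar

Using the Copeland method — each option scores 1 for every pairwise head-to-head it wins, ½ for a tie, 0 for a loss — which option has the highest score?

Ingrid: loses to Omar, Marcus, Fatima, and Zara → score 0.
Omar: beats Ingrid and Fatima; loses to Marcus and Zara → score 2.
Marcus: beats Ingrid and Omar; ties Fatima; loses to Zara → score 2.5.
Fatima: beats Ingrid; ties Marcus; loses to Omar and Zara → score 1.5.
Zara: beats Ingrid, Omar, Marcus, and Fatima → score 4.
Zara has the best pairwise record.

Zara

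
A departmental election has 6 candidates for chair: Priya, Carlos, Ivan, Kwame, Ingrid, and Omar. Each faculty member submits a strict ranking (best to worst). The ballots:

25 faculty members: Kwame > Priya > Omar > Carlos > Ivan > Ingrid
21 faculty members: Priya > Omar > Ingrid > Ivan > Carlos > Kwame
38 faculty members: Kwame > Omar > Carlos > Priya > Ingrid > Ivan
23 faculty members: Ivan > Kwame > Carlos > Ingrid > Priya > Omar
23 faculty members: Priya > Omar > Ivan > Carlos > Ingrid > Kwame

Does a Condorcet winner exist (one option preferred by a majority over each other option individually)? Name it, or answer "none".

none

Checking pairwise contests:
Kwame beats Priya 86–44.
Priya beats Carlos 69–61.
Priya beats Ivan 107–23.
Ivan beats Kwame 67–63.
Priya beats Ingrid 107–23.
Priya beats Omar 92–38.
Every option loses at least one head-to-head, so there is no Condorcet winner.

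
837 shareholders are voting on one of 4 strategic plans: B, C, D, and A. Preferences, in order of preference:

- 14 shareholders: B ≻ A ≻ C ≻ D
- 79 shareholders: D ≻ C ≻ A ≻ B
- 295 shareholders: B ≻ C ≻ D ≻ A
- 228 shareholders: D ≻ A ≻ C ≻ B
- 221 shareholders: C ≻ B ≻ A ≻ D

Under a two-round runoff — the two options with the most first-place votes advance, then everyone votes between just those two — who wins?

B

Round 1 first-place votes: B 309, C 221, D 307, A 0.
B and D advance.
Runoff: B is preferred to D by 530 voters; D by 307.
B wins the runoff.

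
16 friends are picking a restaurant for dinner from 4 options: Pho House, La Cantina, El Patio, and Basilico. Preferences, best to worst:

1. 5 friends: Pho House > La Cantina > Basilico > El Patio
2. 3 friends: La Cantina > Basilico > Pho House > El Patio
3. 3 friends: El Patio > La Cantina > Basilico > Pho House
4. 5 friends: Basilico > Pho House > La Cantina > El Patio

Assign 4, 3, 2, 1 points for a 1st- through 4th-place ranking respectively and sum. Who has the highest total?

La Cantina

Pho House: 5·4 + 3·2 + 3·1 + 5·3 = 44
La Cantina: 5·3 + 3·4 + 3·3 + 5·2 = 46
El Patio: 5·1 + 3·1 + 3·4 + 5·1 = 25
Basilico: 5·2 + 3·3 + 3·2 + 5·4 = 45
La Cantina has the highest Borda score (46).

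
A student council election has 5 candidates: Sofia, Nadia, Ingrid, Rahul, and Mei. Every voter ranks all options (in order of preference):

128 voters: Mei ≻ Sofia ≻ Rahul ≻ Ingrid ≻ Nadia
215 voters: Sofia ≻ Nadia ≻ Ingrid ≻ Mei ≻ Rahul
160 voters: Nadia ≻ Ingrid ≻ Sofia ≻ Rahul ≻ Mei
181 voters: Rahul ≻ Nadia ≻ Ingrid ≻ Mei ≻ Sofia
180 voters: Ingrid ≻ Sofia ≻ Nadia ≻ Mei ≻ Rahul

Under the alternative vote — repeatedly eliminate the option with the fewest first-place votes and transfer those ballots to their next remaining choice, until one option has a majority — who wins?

Round 1: Sofia 215, Nadia 160, Ingrid 180, Rahul 181, Mei 128. Eliminate Mei.
Round 2: Sofia 343, Nadia 160, Ingrid 180, Rahul 181. Eliminate Nadia.
Round 3: Sofia 343, Ingrid 340, Rahul 181. Eliminate Rahul.
Round 4: Sofia 343, Ingrid 521. Ingrid has a majority.

Ingrid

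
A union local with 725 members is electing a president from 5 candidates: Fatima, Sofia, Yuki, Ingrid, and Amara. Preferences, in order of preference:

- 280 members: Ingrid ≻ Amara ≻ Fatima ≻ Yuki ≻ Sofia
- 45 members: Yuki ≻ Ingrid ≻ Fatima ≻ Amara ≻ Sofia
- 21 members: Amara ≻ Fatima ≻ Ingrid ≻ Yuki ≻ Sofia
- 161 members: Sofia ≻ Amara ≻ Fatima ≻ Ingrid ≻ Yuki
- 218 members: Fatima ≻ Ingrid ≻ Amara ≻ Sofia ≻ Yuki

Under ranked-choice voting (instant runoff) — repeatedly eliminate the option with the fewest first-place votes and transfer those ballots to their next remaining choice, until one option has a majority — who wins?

Fatima

Round 1: Fatima 218, Sofia 161, Yuki 45, Ingrid 280, Amara 21. Eliminate Amara.
Round 2: Fatima 239, Sofia 161, Yuki 45, Ingrid 280. Eliminate Yuki.
Round 3: Fatima 239, Sofia 161, Ingrid 325. Eliminate Sofia.
Round 4: Fatima 400, Ingrid 325. Fatima has a majority.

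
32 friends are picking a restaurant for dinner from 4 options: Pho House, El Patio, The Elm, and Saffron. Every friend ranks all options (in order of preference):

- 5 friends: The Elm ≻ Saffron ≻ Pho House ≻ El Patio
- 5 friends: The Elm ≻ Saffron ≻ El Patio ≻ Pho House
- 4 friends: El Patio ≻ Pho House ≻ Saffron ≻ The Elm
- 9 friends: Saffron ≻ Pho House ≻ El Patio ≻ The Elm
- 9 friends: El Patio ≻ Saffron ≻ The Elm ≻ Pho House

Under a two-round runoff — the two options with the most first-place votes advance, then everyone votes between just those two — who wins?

Round 1 first-place votes: Pho House 0, El Patio 13, The Elm 10, Saffron 9.
El Patio and The Elm advance.
Runoff: El Patio is preferred to The Elm by 22 voters; The Elm by 10.
El Patio wins the runoff.

El Patio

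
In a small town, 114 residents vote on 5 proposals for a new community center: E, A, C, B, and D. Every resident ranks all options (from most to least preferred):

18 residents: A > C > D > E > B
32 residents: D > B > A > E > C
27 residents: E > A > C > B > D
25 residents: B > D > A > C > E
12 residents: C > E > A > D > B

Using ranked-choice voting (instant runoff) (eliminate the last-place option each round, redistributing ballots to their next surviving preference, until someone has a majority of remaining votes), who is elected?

Round 1: E 27, A 18, C 12, B 25, D 32. Eliminate C.
Round 2: E 39, A 18, B 25, D 32. Eliminate A.
Round 3: E 39, B 25, D 50. Eliminate B.
Round 4: E 39, D 75. D has a majority.

D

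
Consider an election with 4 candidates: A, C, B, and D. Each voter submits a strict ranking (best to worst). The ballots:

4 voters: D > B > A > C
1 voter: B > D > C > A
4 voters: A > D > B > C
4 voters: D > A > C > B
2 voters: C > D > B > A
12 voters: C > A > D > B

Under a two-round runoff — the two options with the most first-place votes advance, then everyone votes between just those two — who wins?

Round 1 first-place votes: A 4, C 14, B 1, D 8.
C and D advance.
Runoff: C is preferred to D by 14 voters; D by 13.
C wins the runoff.

C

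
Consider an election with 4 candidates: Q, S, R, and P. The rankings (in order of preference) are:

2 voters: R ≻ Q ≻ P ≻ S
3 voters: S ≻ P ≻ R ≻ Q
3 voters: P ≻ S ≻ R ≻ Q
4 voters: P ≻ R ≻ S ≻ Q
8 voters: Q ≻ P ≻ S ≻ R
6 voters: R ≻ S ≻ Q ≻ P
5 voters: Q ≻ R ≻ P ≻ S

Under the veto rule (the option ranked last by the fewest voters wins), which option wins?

P

Last-place votes: Q 10, S 7, R 8, P 6.
P is ranked last by the fewest voters, so P wins.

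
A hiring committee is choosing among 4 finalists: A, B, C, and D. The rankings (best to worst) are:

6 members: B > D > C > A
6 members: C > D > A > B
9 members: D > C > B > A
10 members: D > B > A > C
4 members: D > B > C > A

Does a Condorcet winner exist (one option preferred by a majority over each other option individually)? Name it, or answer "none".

D

D vs A: 35–0 for D.
D vs B: 29–6 for D.
D vs C: 29–6 for D.
D beats every other option head-to-head.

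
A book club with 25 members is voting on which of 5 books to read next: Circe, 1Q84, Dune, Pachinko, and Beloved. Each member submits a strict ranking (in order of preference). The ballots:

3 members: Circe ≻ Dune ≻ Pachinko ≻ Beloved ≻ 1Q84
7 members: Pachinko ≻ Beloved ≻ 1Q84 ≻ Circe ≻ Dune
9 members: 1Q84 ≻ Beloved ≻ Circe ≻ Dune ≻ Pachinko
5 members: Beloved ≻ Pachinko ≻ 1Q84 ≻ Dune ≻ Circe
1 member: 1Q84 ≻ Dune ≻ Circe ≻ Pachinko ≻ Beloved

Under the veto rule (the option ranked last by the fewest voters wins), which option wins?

Beloved

Last-place votes: Circe 5, 1Q84 3, Dune 7, Pachinko 9, Beloved 1.
Beloved is ranked last by the fewest voters, so Beloved wins.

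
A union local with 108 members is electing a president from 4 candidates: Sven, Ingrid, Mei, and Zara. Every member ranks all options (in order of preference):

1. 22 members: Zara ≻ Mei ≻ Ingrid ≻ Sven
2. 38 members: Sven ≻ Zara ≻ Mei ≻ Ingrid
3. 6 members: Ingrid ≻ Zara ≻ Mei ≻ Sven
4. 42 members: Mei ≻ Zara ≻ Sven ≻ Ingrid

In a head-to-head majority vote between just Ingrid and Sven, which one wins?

Sven

Voters preferring Ingrid to Sven: 28; preferring Sven to Ingrid: 80.
Sven wins the head-to-head.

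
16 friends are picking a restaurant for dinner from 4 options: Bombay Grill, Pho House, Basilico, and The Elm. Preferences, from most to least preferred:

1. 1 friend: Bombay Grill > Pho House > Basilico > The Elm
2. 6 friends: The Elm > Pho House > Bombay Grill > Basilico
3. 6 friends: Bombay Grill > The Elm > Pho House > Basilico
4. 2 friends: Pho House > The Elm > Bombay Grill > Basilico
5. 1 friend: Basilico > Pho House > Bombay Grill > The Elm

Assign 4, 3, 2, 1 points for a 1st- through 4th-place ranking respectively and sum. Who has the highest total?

Bombay Grill: 1·4 + 6·2 + 6·4 + 2·2 + 1·2 = 46
Pho House: 1·3 + 6·3 + 6·2 + 2·4 + 1·3 = 44
Basilico: 1·2 + 6·1 + 6·1 + 2·1 + 1·4 = 20
The Elm: 1·1 + 6·4 + 6·3 + 2·3 + 1·1 = 50
The Elm has the highest Borda score (50).

The Elm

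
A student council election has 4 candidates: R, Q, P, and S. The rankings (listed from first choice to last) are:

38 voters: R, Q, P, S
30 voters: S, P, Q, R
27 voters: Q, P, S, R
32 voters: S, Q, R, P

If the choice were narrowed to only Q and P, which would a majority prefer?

Q

Voters preferring Q to P: 97; preferring P to Q: 30.
Q wins the head-to-head.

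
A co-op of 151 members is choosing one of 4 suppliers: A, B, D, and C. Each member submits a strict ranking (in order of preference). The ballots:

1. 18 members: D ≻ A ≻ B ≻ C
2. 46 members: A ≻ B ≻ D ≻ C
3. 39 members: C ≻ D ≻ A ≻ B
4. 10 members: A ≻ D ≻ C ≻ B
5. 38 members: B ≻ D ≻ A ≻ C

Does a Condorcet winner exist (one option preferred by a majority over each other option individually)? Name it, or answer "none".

none

Checking pairwise contests:
D beats A 95–56.
A beats B 113–38.
B beats D 84–67.
A beats C 112–39.
Every option loses at least one head-to-head, so there is no Condorcet winner.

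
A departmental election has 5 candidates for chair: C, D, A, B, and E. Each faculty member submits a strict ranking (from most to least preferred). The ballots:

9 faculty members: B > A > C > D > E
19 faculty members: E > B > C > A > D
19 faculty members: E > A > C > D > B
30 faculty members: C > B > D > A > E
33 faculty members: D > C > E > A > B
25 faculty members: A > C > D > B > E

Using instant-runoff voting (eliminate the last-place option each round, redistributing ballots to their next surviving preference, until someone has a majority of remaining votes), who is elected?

Round 1: C 30, D 33, A 25, B 9, E 38. Eliminate B.
Round 2: C 30, D 33, A 34, E 38. Eliminate C.
Round 3: D 63, A 34, E 38. Eliminate A.
Round 4: D 97, E 38. D has a majority.

D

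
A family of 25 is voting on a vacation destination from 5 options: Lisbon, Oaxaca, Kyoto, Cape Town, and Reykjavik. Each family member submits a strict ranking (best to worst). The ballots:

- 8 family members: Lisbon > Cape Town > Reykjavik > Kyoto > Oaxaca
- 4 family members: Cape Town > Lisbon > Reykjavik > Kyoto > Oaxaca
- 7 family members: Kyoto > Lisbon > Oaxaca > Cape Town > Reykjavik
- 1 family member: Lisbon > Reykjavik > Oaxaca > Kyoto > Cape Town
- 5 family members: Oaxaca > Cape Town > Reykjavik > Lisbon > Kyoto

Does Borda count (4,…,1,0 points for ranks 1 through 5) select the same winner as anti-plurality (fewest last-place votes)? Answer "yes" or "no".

yes

Borda — scores: Lisbon 74, Oaxaca 36, Kyoto 41, Cape Town 62, Reykjavik 37. Winner: Lisbon.
Anti-plurality — last-place votes: Lisbon 0, Oaxaca 12, Kyoto 5, Cape Town 1, Reykjavik 7. Winner: Lisbon.
The two methods agree.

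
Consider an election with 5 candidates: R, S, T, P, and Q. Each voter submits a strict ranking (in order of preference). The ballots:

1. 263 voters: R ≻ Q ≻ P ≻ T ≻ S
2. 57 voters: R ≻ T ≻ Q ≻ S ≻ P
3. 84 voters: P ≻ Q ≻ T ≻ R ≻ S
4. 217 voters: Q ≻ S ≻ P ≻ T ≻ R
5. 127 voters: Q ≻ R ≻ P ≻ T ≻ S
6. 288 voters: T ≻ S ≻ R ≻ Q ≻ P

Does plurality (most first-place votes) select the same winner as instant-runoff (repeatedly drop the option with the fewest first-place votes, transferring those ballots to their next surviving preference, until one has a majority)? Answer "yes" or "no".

no

Plurality — first-place votes: R 320, S 0, T 288, P 84, Q 344. Winner: Q.
Instant-runoff — R1 R 320, S 0, T 288, P 84, Q 344 (S out); R2 R 320, T 288, P 84, Q 344 (P out); R3 R 320, T 288, Q 428 (T out); R4 R 608, Q 428 (R winner). Winner: R.
The two methods disagree.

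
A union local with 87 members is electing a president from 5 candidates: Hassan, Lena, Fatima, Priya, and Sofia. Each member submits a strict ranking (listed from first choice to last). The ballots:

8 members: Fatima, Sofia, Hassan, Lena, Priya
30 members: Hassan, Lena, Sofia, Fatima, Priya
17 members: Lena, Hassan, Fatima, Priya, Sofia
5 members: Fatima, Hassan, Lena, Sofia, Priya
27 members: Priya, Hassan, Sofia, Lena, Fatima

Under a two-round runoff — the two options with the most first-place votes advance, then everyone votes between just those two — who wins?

Hassan

Round 1 first-place votes: Hassan 30, Lena 17, Fatima 13, Priya 27, Sofia 0.
Hassan and Priya advance.
Runoff: Hassan is preferred to Priya by 60 voters; Priya by 27.
Hassan wins the runoff.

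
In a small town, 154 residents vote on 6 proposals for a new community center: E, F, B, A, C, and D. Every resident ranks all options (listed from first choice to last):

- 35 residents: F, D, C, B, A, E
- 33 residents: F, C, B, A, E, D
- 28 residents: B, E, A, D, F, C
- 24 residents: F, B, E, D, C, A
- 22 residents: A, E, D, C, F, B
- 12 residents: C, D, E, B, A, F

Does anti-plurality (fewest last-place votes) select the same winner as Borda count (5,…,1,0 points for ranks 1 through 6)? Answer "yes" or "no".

Anti-plurality — last-place votes: E 35, F 12, B 22, A 24, C 28, D 33. Winner: F.
Borda — scores: E 341, F 510, B 429, A 307, C 365, D 358. Winner: F.
The two methods agree.

yes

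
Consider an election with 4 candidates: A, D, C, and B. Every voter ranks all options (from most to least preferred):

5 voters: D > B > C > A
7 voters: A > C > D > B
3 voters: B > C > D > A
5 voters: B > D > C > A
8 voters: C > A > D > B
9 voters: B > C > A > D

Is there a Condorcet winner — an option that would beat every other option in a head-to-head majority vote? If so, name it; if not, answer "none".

none

Checking pairwise contests:
C beats A 30–7.
A beats D 24–13.
B beats C 22–15.
D beats B 20–17.
Every option loses at least one head-to-head, so there is no Condorcet winner.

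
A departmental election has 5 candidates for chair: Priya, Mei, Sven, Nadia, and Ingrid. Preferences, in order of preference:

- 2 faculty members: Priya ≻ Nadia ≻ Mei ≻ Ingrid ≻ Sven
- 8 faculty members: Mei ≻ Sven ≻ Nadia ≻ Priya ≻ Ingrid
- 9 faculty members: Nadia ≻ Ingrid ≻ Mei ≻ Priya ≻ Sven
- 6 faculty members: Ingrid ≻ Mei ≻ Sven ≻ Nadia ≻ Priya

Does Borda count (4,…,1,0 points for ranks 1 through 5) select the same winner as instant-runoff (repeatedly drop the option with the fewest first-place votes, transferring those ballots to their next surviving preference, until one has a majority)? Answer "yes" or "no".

Borda — scores: Priya 25, Mei 72, Sven 36, Nadia 64, Ingrid 53. Winner: Mei.
Instant-runoff — R1 Priya 2, Mei 8, Sven 0, Nadia 9, Ingrid 6 (Sven out); R2 Priya 2, Mei 8, Nadia 9, Ingrid 6 (Priya out); R3 Mei 8, Nadia 11, Ingrid 6 (Ingrid out); R4 Mei 14, Nadia 11 (Mei winner). Winner: Mei.
The two methods agree.

yes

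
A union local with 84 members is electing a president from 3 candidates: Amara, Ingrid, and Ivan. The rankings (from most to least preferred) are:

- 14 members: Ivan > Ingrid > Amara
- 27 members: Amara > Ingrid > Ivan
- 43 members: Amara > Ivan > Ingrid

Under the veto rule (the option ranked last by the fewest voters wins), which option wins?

Amara

Last-place votes: Amara 14, Ingrid 43, Ivan 27.
Amara is ranked last by the fewest voters, so Amara wins.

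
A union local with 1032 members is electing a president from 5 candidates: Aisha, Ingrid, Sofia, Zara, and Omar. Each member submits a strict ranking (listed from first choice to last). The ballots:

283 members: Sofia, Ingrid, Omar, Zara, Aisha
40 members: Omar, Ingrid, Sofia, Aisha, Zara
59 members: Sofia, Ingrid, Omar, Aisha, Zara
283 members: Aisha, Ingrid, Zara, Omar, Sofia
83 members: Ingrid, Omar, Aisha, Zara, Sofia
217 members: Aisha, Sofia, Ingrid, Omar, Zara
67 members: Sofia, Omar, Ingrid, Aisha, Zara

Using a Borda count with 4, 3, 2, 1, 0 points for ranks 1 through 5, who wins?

Aisha: 283·0 + 40·1 + 59·1 + 283·4 + 83·2 + 217·4 + 67·1 = 2332
Ingrid: 283·3 + 40·3 + 59·3 + 283·3 + 83·4 + 217·2 + 67·2 = 2895
Sofia: 283·4 + 40·2 + 59·4 + 283·0 + 83·0 + 217·3 + 67·4 = 2367
Zara: 283·1 + 40·0 + 59·0 + 283·2 + 83·1 + 217·0 + 67·0 = 932
Omar: 283·2 + 40·4 + 59·2 + 283·1 + 83·3 + 217·1 + 67·3 = 1794
Ingrid has the highest Borda score (2895).

Ingrid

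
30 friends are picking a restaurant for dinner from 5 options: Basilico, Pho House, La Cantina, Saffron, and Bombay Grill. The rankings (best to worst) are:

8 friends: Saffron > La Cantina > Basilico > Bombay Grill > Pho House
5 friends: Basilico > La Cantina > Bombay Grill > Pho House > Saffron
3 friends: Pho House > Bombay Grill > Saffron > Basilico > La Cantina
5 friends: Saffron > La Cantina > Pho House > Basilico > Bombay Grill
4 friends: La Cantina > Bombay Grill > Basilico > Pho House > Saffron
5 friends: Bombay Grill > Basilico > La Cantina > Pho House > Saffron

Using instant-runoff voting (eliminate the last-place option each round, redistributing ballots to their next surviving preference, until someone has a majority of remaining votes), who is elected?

Round 1: Basilico 5, Pho House 3, La Cantina 4, Saffron 13, Bombay Grill 5. Eliminate Pho House.
Round 2: Basilico 5, La Cantina 4, Saffron 13, Bombay Grill 8. Eliminate La Cantina.
Round 3: Basilico 5, Saffron 13, Bombay Grill 12. Eliminate Basilico.
Round 4: Saffron 13, Bombay Grill 17. Bombay Grill has a majority.

Bombay Grill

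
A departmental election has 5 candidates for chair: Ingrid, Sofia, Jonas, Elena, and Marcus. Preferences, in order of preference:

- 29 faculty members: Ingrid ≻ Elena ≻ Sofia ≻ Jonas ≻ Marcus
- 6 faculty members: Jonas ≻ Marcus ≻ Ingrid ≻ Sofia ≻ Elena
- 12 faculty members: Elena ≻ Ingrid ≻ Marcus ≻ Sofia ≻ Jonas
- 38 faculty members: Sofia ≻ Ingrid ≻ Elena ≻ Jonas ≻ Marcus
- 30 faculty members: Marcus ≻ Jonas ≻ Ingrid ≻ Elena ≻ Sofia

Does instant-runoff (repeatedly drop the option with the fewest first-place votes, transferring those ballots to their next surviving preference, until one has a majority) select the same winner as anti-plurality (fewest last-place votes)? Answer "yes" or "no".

Instant-runoff — R1 Ingrid 29, Sofia 38, Jonas 6, Elena 12, Marcus 30 (Jonas out); R2 Ingrid 29, Sofia 38, Elena 12, Marcus 36 (Elena out); R3 Ingrid 41, Sofia 38, Marcus 36 (Marcus out); R4 Ingrid 77, Sofia 38 (Ingrid winner). Winner: Ingrid.
Anti-plurality — last-place votes: Ingrid 0, Sofia 30, Jonas 12, Elena 6, Marcus 67. Winner: Ingrid.
The two methods agree.

yes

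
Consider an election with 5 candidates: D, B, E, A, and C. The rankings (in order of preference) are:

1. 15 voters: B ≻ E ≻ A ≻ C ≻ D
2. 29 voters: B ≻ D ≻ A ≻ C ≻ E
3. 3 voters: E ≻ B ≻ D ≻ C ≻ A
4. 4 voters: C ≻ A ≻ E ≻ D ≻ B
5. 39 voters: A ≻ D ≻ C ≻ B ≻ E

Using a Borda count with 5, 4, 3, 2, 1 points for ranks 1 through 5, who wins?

A

D: 15·1 + 29·4 + 3·3 + 4·2 + 39·4 = 304
B: 15·5 + 29·5 + 3·4 + 4·1 + 39·2 = 314
E: 15·4 + 29·1 + 3·5 + 4·3 + 39·1 = 155
A: 15·3 + 29·3 + 3·1 + 4·4 + 39·5 = 346
C: 15·2 + 29·2 + 3·2 + 4·5 + 39·3 = 231
A has the highest Borda score (346).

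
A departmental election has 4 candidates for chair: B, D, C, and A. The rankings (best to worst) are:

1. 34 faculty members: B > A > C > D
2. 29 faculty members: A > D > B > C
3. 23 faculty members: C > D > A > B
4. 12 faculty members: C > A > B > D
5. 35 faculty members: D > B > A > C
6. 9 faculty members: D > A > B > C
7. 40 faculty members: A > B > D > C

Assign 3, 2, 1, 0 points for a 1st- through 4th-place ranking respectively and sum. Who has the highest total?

A

B: 34·3 + 29·1 + 23·0 + 12·1 + 35·2 + 9·1 + 40·2 = 302
D: 34·0 + 29·2 + 23·2 + 12·0 + 35·3 + 9·3 + 40·1 = 276
C: 34·1 + 29·0 + 23·3 + 12·3 + 35·0 + 9·0 + 40·0 = 139
A: 34·2 + 29·3 + 23·1 + 12·2 + 35·1 + 9·2 + 40·3 = 375
A has the highest Borda score (375).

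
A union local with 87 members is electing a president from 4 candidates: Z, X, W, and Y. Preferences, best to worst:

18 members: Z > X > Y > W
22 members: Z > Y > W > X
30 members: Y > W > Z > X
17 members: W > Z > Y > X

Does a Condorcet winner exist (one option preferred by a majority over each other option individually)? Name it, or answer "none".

none

Checking pairwise contests:
W beats Z 47–40.
Z beats X 87–0.
Y beats W 70–17.
Z beats Y 57–30.
Every option loses at least one head-to-head, so there is no Condorcet winner.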